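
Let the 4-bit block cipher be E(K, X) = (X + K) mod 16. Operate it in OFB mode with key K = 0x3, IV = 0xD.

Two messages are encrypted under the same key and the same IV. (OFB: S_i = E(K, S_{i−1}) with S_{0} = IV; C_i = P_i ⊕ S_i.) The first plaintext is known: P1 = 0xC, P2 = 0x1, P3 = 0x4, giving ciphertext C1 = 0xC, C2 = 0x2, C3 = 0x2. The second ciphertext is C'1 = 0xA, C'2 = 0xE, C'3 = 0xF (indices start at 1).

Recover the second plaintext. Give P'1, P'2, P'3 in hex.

In OFB with a reused IV, both messages share the same keystream S_i, so C_i ⊕ C'_i = P_i ⊕ P'_i and thus P'_i = P_i ⊕ C_i ⊕ C'_i.
P'1: 0xC ⊕ 0xC ⊕ 0xA = 0xA.
P'2: 0x1 ⊕ 0x2 ⊕ 0xE = 0xD.
P'3: 0x4 ⊕ 0x2 ⊕ 0xF = 0x9.

P'1 = 0xA, P'2 = 0xD, P'3 = 0x9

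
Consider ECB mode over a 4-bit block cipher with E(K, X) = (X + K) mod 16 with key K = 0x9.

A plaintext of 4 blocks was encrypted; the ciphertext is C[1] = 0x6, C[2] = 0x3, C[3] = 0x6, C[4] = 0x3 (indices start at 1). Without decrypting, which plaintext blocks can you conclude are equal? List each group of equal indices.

ECB encrypts each block independently with the same key, so equal ciphertext blocks imply equal plaintext blocks.
C[1] = C[3] = 0x6, so P[1] = P[3].
C[2] = C[4] = 0x3, so P[2] = P[4].

P[1] = P[3]; P[2] = P[4]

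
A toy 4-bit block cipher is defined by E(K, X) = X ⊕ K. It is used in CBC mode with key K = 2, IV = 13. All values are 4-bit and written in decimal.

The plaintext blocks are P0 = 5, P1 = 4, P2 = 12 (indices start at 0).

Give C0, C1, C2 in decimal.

C0 = 10, C1 = 12, C2 = 2

CBC encryption: C_i = E(K, P_i ⊕ C_{i−1}), with C_{−1} = IV.
C0: P0 ⊕ 13 = 8; E(K, 8) = 10.
C1: P1 ⊕ 10 = 14; E(K, 14) = 12.
C2: P2 ⊕ 12 = 0; E(K, 0) = 2.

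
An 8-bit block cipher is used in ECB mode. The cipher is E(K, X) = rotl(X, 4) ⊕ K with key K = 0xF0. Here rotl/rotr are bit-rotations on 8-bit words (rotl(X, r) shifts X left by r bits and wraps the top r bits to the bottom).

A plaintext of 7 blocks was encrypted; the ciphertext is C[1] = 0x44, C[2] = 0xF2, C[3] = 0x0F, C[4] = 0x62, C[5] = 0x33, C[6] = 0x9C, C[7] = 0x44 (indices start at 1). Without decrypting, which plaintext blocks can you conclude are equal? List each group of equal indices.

ECB encrypts each block independently with the same key, so equal ciphertext blocks imply equal plaintext blocks.
C[1] = C[7] = 0x44, so P[1] = P[7].

P[1] = P[7]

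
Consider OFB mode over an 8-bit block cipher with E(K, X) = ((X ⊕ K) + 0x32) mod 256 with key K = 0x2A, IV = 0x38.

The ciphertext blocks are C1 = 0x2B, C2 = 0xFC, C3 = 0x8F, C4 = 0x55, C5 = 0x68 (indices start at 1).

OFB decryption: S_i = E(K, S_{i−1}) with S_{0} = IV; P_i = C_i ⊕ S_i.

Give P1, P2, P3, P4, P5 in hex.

P1: S = E(K, 0x38) = 0x44; 0x2B ⊕ 0x44 = 0x6F.
P2: S = E(K, 0x44) = 0xA0; 0xFC ⊕ 0xA0 = 0x5C.
P3: S = E(K, 0xA0) = 0xBC; 0x8F ⊕ 0xBC = 0x33.
P4: S = E(K, 0xBC) = 0xC8; 0x55 ⊕ 0xC8 = 0x9D.
P5: S = E(K, 0xC8) = 0x14; 0x68 ⊕ 0x14 = 0x7C.

P1 = 0x6F, P2 = 0x5C, P3 = 0x33, P4 = 0x9D, P5 = 0x7C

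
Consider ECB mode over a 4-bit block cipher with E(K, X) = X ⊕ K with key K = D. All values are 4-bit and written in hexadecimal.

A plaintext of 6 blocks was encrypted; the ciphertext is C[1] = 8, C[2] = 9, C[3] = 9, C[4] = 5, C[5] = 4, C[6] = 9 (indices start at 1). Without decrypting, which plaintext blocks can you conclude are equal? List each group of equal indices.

P[2] = P[3] = P[6]

ECB encrypts each block independently with the same key, so equal ciphertext blocks imply equal plaintext blocks.
C[2] = C[3] = C[6] = 9, so P[2] = P[3] = P[6].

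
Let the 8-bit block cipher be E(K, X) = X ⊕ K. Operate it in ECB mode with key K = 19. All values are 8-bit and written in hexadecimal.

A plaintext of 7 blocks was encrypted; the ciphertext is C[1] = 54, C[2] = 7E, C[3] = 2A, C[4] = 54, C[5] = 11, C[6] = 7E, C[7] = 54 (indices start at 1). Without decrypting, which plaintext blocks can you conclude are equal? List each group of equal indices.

P[1] = P[4] = P[7]; P[2] = P[6]

ECB encrypts each block independently with the same key, so equal ciphertext blocks imply equal plaintext blocks.
C[1] = C[4] = C[7] = 54, so P[1] = P[4] = P[7].
C[2] = C[6] = 7E, so P[2] = P[6].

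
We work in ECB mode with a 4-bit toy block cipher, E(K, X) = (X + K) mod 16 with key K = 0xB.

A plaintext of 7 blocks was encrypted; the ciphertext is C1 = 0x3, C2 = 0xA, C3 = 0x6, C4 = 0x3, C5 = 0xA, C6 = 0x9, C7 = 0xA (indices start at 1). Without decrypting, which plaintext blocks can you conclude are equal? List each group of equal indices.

ECB encrypts each block independently with the same key, so equal ciphertext blocks imply equal plaintext blocks.
C1 = C4 = 0x3, so P1 = P4.
C2 = C5 = C7 = 0xA, so P2 = P5 = P7.

P1 = P4; P2 = P5 = P7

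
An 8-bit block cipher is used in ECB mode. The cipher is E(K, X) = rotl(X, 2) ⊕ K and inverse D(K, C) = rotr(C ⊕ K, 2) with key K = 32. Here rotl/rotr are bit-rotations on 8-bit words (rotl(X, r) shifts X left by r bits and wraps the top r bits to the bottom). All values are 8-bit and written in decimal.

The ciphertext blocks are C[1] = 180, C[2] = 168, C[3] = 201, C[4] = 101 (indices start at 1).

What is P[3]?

P[3] = 122

ECB decryption: P_i = D(K, C_i).
P[3]: D(K, 201) = 122.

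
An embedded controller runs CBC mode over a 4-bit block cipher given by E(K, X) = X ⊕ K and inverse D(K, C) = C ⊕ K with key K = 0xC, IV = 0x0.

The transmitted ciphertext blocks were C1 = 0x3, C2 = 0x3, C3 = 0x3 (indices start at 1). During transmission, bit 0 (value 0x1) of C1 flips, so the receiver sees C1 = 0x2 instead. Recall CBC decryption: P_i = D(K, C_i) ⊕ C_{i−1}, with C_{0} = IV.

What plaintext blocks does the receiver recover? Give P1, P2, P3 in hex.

P1 = 0xE, P2 = 0xD, P3 = 0xC

Only C1 changed, to 0x2. In CBC, a change in C_i garbles P_i and flips the same bit in P_{i+1}. Decrypting the received ciphertext:
P1: D(K, 0x2) = 0xE; 0xE ⊕ 0x0 = 0xE.
P2: D(K, 0x3) = 0xF; 0xF ⊕ 0x2 = 0xD.
P3: D(K, 0x3) = 0xF; 0xF ⊕ 0x3 = 0xC.
Blocks that differ from the original plaintext: P1, P2.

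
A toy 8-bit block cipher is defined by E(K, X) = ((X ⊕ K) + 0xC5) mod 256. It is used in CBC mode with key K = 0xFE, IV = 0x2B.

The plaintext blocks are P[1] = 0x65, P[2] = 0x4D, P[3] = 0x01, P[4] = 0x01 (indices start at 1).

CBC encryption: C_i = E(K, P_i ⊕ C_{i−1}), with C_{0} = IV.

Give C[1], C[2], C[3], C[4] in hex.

C[1] = 0x75, C[2] = 0x8B, C[3] = 0x39, C[4] = 0x8B

C[1]: P[1] ⊕ 0x2B = 0x4E; E(K, 0x4E) = 0x75.
C[2]: P[2] ⊕ 0x75 = 0x38; E(K, 0x38) = 0x8B.
C[3]: P[3] ⊕ 0x8B = 0x8A; E(K, 0x8A) = 0x39.
C[4]: P[4] ⊕ 0x39 = 0x38; E(K, 0x38) = 0x8B.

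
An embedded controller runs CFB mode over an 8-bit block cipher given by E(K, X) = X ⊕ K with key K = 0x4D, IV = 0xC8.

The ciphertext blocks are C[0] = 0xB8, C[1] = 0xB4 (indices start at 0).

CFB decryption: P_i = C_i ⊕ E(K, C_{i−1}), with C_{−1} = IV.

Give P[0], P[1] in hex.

P[0] = 0x3D, P[1] = 0x41

P[0]: E(K, 0xC8) = 0x85; 0xB8 ⊕ 0x85 = 0x3D.
P[1]: E(K, 0xB8) = 0xF5; 0xB4 ⊕ 0xF5 = 0x41.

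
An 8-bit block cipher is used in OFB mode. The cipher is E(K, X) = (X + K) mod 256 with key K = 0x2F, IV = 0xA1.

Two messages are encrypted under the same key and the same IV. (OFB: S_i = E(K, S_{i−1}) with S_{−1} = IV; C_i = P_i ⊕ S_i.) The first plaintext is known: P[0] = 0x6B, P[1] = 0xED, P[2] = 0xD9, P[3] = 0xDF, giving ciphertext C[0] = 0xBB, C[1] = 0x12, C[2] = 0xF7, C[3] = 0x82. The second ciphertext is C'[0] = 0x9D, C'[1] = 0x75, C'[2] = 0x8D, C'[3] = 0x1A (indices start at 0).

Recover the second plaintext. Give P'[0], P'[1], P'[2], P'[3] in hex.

P'[0] = 0x4D, P'[1] = 0x8A, P'[2] = 0xA3, P'[3] = 0x47

In OFB with a reused IV, both messages share the same keystream S_i, so C_i ⊕ C'_i = P_i ⊕ P'_i and thus P'_i = P_i ⊕ C_i ⊕ C'_i.
P'[0]: 0x6B ⊕ 0xBB ⊕ 0x9D = 0x4D.
P'[1]: 0xED ⊕ 0x12 ⊕ 0x75 = 0x8A.
P'[2]: 0xD9 ⊕ 0xF7 ⊕ 0x8D = 0xA3.
P'[3]: 0xDF ⊕ 0x82 ⊕ 0x1A = 0x47.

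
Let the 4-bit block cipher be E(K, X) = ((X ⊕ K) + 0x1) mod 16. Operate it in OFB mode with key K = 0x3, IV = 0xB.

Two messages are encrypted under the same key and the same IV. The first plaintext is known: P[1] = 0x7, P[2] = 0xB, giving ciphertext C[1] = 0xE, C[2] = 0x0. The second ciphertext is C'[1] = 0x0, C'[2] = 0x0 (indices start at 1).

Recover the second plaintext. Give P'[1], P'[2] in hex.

In OFB with a reused IV, both messages share the same keystream S_i, so C_i ⊕ C'_i = P_i ⊕ P'_i and thus P'_i = P_i ⊕ C_i ⊕ C'_i.
P'[1]: 0x7 ⊕ 0xE ⊕ 0x0 = 0x9.
P'[2]: 0xB ⊕ 0x0 ⊕ 0x0 = 0xB.

P'[1] = 0x9, P'[2] = 0xB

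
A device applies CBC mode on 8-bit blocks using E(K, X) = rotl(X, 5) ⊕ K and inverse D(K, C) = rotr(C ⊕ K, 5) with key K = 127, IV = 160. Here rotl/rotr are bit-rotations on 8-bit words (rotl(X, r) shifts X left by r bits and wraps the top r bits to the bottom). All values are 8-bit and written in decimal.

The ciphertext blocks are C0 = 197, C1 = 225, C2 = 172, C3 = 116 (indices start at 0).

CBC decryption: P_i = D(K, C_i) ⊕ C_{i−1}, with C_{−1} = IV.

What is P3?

P3: D(K, 116) = 88; 88 ⊕ 172 = 244.

P3 = 244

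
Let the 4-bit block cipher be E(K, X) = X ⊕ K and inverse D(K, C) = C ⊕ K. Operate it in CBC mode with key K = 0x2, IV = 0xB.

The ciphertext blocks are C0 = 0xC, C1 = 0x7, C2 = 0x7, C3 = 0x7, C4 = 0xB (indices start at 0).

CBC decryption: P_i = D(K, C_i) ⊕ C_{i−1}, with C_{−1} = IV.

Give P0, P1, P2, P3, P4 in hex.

P0 = 0x5, P1 = 0x9, P2 = 0x2, P3 = 0x2, P4 = 0xE

P0: D(K, 0xC) = 0xE; 0xE ⊕ 0xB = 0x5.
P1: D(K, 0x7) = 0x5; 0x5 ⊕ 0xC = 0x9.
P2: D(K, 0x7) = 0x5; 0x5 ⊕ 0x7 = 0x2.
P3: D(K, 0x7) = 0x5; 0x5 ⊕ 0x7 = 0x2.
P4: D(K, 0xB) = 0x9; 0x9 ⊕ 0x7 = 0xE.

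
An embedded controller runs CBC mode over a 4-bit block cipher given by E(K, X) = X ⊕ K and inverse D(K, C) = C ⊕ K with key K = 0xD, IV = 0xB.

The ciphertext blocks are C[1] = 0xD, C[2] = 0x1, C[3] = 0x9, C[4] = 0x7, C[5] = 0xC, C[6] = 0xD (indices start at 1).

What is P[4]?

CBC decryption: P_i = D(K, C_i) ⊕ C_{i−1}, with C_{0} = IV.
P[4]: D(K, 0x7) = 0xA; 0xA ⊕ 0x9 = 0x3.

P[4] = 0x3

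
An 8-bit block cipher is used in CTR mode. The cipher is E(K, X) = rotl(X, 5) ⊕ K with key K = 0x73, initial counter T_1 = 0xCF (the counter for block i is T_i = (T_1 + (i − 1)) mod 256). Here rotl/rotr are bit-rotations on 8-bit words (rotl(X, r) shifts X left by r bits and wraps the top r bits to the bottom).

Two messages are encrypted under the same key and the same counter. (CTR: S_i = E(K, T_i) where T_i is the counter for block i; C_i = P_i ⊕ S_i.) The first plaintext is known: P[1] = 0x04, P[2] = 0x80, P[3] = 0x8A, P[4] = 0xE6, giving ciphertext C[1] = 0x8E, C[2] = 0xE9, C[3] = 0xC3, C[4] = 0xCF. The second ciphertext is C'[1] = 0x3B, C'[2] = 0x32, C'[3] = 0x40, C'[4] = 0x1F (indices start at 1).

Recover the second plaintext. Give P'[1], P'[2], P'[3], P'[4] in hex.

P'[1] = 0xB1, P'[2] = 0x5B, P'[3] = 0x09, P'[4] = 0x36

In CTR with a reused counter, both messages share the same keystream S_i, so C_i ⊕ C'_i = P_i ⊕ P'_i and thus P'_i = P_i ⊕ C_i ⊕ C'_i.
P'[1]: 0x04 ⊕ 0x8E ⊕ 0x3B = 0xB1.
P'[2]: 0x80 ⊕ 0xE9 ⊕ 0x32 = 0x5B.
P'[3]: 0x8A ⊕ 0xC3 ⊕ 0x40 = 0x09.
P'[4]: 0xE6 ⊕ 0xCF ⊕ 0x1F = 0x36.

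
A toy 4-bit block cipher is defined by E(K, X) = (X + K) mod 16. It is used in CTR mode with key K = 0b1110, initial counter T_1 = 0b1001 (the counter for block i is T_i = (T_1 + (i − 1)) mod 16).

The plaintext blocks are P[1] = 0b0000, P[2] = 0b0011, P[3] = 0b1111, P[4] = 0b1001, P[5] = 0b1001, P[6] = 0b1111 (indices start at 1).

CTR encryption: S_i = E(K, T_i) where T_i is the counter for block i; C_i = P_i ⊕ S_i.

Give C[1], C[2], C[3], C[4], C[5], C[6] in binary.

C[1] = 0b0111, C[2] = 0b1011, C[3] = 0b0110, C[4] = 0b0011, C[5] = 0b0010, C[6] = 0b0011

C[1]: T = 0b1001, S = E(K, T) = 0b0111; 0b0000 ⊕ 0b0111 = 0b0111.
C[2]: T = 0b1010, S = E(K, T) = 0b1000; 0b0011 ⊕ 0b1000 = 0b1011.
C[3]: T = 0b1011, S = E(K, T) = 0b1001; 0b1111 ⊕ 0b1001 = 0b0110.
C[4]: T = 0b1100, S = E(K, T) = 0b1010; 0b1001 ⊕ 0b1010 = 0b0011.
C[5]: T = 0b1101, S = E(K, T) = 0b1011; 0b1001 ⊕ 0b1011 = 0b0010.
C[6]: T = 0b1110, S = E(K, T) = 0b1100; 0b1111 ⊕ 0b1100 = 0b0011.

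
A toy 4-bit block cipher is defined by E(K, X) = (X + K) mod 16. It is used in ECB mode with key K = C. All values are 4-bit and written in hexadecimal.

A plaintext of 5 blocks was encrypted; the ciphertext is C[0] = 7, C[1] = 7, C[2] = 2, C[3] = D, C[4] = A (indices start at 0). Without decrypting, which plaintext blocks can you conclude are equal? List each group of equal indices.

ECB encrypts each block independently with the same key, so equal ciphertext blocks imply equal plaintext blocks.
C[0] = C[1] = 7, so P[0] = P[1].

P[0] = P[1]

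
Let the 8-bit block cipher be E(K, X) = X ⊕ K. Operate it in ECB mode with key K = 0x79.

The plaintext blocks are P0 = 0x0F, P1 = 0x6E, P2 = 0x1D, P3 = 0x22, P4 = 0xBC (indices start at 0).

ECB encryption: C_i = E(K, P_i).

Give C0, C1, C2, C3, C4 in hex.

C0: E(K, 0x0F) = 0x76.
C1: E(K, 0x6E) = 0x17.
C2: E(K, 0x1D) = 0x64.
C3: E(K, 0x22) = 0x5B.
C4: E(K, 0xBC) = 0xC5.

C0 = 0x76, C1 = 0x17, C2 = 0x64, C3 = 0x5B, C4 = 0xC5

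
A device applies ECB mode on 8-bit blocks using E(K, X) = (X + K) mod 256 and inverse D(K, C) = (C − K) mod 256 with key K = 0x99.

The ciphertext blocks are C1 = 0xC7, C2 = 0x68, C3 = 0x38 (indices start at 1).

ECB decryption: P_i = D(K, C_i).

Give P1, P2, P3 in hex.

P1: D(K, 0xC7) = 0x2E.
P2: D(K, 0x68) = 0xCF.
P3: D(K, 0x38) = 0x9F.

P1 = 0x2E, P2 = 0xCF, P3 = 0x9F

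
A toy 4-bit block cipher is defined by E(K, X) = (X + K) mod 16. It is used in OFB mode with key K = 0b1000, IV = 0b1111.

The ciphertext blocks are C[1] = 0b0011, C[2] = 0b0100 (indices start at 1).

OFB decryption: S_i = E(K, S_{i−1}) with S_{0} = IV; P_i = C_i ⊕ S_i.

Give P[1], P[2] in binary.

P[1] = 0b0100, P[2] = 0b1011

P[1]: S = E(K, 0b1111) = 0b0111; 0b0011 ⊕ 0b0111 = 0b0100.
P[2]: S = E(K, 0b0111) = 0b1111; 0b0100 ⊕ 0b1111 = 0b1011.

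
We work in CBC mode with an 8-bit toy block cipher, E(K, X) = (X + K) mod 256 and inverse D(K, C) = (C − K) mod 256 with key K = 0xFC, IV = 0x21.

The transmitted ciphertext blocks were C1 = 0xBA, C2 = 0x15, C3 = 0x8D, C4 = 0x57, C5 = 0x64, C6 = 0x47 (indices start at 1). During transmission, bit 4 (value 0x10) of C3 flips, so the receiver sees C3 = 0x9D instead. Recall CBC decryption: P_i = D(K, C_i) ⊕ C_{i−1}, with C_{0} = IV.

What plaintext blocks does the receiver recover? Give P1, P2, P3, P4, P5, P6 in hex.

Only C3 changed, to 0x9D. In CBC, a change in C_i garbles P_i and flips the same bit in P_{i+1}. Decrypting the received ciphertext:
P1: D(K, 0xBA) = 0xBE; 0xBE ⊕ 0x21 = 0x9F.
P2: D(K, 0x15) = 0x19; 0x19 ⊕ 0xBA = 0xA3.
P3: D(K, 0x9D) = 0xA1; 0xA1 ⊕ 0x15 = 0xB4.
P4: D(K, 0x57) = 0x5B; 0x5B ⊕ 0x9D = 0xC6.
P5: D(K, 0x64) = 0x68; 0x68 ⊕ 0x57 = 0x3F.
P6: D(K, 0x47) = 0x4B; 0x4B ⊕ 0x64 = 0x2F.
Blocks that differ from the original plaintext: P3, P4.

P1 = 0x9F, P2 = 0xA3, P3 = 0xB4, P4 = 0xC6, P5 = 0x3F, P6 = 0x2F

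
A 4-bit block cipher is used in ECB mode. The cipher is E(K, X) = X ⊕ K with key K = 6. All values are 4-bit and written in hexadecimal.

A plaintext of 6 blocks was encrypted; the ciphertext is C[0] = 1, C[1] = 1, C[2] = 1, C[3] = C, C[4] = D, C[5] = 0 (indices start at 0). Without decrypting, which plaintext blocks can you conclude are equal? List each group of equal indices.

ECB encrypts each block independently with the same key, so equal ciphertext blocks imply equal plaintext blocks.
C[0] = C[1] = C[2] = 1, so P[0] = P[1] = P[2].

P[0] = P[1] = P[2]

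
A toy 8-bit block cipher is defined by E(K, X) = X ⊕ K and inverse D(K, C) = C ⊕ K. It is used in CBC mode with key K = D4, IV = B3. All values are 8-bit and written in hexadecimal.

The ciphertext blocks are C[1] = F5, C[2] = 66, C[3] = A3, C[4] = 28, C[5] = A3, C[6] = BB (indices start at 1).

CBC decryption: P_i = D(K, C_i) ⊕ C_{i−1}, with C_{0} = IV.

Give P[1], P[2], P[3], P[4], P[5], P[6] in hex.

P[1]: D(K, F5) = 21; 21 ⊕ B3 = 92.
P[2]: D(K, 66) = B2; B2 ⊕ F5 = 47.
P[3]: D(K, A3) = 77; 77 ⊕ 66 = 11.
P[4]: D(K, 28) = FC; FC ⊕ A3 = 5F.
P[5]: D(K, A3) = 77; 77 ⊕ 28 = 5F.
P[6]: D(K, BB) = 6F; 6F ⊕ A3 = CC.

P[1] = 92, P[2] = 47, P[3] = 11, P[4] = 5F, P[5] = 5F, P[6] = CC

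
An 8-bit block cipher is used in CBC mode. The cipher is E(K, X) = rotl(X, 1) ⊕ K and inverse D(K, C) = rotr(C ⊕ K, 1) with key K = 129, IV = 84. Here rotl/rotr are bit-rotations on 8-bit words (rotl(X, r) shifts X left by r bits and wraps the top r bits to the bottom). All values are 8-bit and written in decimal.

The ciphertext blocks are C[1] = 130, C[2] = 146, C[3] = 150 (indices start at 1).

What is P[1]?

P[1] = 213

CBC decryption: P_i = D(K, C_i) ⊕ C_{i−1}, with C_{0} = IV.
P[1]: D(K, 130) = 129; 129 ⊕ 84 = 213.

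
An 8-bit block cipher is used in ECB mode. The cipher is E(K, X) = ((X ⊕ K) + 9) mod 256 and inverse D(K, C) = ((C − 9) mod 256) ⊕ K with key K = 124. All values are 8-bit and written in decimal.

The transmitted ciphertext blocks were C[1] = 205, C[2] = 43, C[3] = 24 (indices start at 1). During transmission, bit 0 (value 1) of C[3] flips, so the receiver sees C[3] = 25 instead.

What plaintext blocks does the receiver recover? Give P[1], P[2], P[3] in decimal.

ECB decryption: P_i = D(K, C_i).
Only C[3] changed, to 25. In ECB, a change in C_i affects only P_i. Decrypting the received ciphertext:
P[1]: D(K, 205) = 184.
P[2]: D(K, 43) = 94.
P[3]: D(K, 25) = 108.
Blocks that differ from the original plaintext: P[3].

P[1] = 184, P[2] = 94, P[3] = 108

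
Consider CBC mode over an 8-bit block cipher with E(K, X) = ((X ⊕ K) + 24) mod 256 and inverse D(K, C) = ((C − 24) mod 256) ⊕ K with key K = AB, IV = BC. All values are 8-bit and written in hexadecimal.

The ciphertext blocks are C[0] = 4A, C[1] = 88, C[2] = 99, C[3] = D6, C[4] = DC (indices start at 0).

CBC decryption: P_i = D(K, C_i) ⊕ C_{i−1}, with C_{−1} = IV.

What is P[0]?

P[0]: D(K, 4A) = 8D; 8D ⊕ BC = 31.

P[0] = 31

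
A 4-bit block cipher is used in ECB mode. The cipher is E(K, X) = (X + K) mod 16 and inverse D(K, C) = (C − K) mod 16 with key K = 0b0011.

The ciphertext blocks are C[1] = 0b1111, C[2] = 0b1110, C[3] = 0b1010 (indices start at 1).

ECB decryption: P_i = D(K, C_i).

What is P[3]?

P[3] = 0b0111

P[3]: D(K, 0b1010) = 0b0111.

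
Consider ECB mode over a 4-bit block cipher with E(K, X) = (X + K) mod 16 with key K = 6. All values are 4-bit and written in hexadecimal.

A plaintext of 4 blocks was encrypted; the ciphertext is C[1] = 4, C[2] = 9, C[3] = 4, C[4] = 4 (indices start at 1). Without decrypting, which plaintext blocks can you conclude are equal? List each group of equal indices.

P[1] = P[3] = P[4]

ECB encrypts each block independently with the same key, so equal ciphertext blocks imply equal plaintext blocks.
C[1] = C[3] = C[4] = 4, so P[1] = P[3] = P[4].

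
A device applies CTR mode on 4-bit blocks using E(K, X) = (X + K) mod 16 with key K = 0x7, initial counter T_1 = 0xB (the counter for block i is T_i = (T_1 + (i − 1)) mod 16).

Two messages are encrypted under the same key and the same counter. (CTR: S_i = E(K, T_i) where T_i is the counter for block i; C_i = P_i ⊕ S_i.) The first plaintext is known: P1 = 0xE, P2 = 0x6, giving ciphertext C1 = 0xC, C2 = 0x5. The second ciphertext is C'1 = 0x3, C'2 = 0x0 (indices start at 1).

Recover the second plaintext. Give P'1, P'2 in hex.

P'1 = 0x1, P'2 = 0x3

In CTR with a reused counter, both messages share the same keystream S_i, so C_i ⊕ C'_i = P_i ⊕ P'_i and thus P'_i = P_i ⊕ C_i ⊕ C'_i.
P'1: 0xE ⊕ 0xC ⊕ 0x3 = 0x1.
P'2: 0x6 ⊕ 0x5 ⊕ 0x0 = 0x3.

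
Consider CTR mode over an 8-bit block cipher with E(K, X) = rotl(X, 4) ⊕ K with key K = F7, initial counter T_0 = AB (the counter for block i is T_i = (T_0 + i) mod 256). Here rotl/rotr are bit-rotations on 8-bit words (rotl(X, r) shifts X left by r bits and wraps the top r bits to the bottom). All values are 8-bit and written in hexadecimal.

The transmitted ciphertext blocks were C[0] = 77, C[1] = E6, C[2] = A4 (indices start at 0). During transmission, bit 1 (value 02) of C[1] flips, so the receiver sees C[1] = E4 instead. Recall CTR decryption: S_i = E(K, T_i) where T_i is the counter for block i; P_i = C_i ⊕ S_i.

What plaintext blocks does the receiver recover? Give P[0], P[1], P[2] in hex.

Only C[1] changed, to E4. In CTR, a change in C_i flips the same bit in P_i only; the keystream is unaffected. Decrypting the received ciphertext:
P[0]: T = AB, S = E(K, T) = 4D; 77 ⊕ 4D = 3A.
P[1]: T = AC, S = E(K, T) = 3D; E4 ⊕ 3D = D9.
P[2]: T = AD, S = E(K, T) = 2D; A4 ⊕ 2D = 89.
Blocks that differ from the original plaintext: P[1].

P[0] = 3A, P[1] = D9, P[2] = 89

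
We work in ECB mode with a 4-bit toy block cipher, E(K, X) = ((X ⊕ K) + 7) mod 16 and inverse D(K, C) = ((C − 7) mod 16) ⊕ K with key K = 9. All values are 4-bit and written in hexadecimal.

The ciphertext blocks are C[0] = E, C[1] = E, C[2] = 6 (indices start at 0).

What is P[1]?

P[1] = E

ECB decryption: P_i = D(K, C_i).
P[1]: D(K, E) = E.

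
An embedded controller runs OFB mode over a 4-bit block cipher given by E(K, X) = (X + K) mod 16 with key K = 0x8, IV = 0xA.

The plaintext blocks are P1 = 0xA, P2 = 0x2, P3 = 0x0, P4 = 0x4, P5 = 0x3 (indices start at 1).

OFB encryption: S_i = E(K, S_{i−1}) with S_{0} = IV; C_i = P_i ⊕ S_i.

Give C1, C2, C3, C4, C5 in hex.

C1: S = E(K, 0xA) = 0x2; 0xA ⊕ 0x2 = 0x8.
C2: S = E(K, 0x2) = 0xA; 0x2 ⊕ 0xA = 0x8.
C3: S = E(K, 0xA) = 0x2; 0x0 ⊕ 0x2 = 0x2.
C4: S = E(K, 0x2) = 0xA; 0x4 ⊕ 0xA = 0xE.
C5: S = E(K, 0xA) = 0x2; 0x3 ⊕ 0x2 = 0x1.

C1 = 0x8, C2 = 0x8, C3 = 0x2, C4 = 0xE, C5 = 0x1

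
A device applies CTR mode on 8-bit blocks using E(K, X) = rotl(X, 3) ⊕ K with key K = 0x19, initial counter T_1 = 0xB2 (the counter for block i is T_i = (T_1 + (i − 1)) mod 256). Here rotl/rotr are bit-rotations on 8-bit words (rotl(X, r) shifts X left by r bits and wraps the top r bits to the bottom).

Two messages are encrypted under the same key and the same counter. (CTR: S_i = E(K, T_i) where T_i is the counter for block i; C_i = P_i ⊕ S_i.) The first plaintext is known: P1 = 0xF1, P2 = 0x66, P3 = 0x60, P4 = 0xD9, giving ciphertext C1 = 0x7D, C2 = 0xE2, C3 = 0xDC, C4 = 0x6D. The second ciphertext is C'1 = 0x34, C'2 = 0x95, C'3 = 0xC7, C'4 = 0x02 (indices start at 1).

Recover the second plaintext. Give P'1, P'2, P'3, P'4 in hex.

P'1 = 0xB8, P'2 = 0x11, P'3 = 0x7B, P'4 = 0xB6

In CTR with a reused counter, both messages share the same keystream S_i, so C_i ⊕ C'_i = P_i ⊕ P'_i and thus P'_i = P_i ⊕ C_i ⊕ C'_i.
P'1: 0xF1 ⊕ 0x7D ⊕ 0x34 = 0xB8.
P'2: 0x66 ⊕ 0xE2 ⊕ 0x95 = 0x11.
P'3: 0x60 ⊕ 0xDC ⊕ 0xC7 = 0x7B.
P'4: 0xD9 ⊕ 0x6D ⊕ 0x02 = 0xB6.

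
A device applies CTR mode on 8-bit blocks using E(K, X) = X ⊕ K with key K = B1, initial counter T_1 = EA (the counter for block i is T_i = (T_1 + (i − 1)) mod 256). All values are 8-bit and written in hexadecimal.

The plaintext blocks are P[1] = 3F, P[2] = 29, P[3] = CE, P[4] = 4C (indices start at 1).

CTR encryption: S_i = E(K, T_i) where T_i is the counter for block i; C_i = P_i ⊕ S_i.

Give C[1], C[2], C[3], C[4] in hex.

C[1] = 64, C[2] = 73, C[3] = 93, C[4] = 10

C[1]: T = EA, S = E(K, T) = 5B; 3F ⊕ 5B = 64.
C[2]: T = EB, S = E(K, T) = 5A; 29 ⊕ 5A = 73.
C[3]: T = EC, S = E(K, T) = 5D; CE ⊕ 5D = 93.
C[4]: T = ED, S = E(K, T) = 5C; 4C ⊕ 5C = 10.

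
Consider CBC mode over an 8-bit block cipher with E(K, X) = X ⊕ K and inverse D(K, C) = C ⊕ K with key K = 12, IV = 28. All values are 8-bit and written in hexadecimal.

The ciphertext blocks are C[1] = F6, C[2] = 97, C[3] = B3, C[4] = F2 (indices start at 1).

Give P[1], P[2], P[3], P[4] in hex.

CBC decryption: P_i = D(K, C_i) ⊕ C_{i−1}, with C_{0} = IV.
P[1]: D(K, F6) = E4; E4 ⊕ 28 = CC.
P[2]: D(K, 97) = 85; 85 ⊕ F6 = 73.
P[3]: D(K, B3) = A1; A1 ⊕ 97 = 36.
P[4]: D(K, F2) = E0; E0 ⊕ B3 = 53.

P[1] = CC, P[2] = 73, P[3] = 36, P[4] = 53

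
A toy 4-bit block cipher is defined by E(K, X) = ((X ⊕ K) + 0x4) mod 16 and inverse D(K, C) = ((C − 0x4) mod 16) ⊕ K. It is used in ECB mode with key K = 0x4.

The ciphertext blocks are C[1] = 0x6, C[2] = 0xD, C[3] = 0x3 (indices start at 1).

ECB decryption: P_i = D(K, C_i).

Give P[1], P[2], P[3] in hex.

P[1]: D(K, 0x6) = 0x6.
P[2]: D(K, 0xD) = 0xD.
P[3]: D(K, 0x3) = 0xB.

P[1] = 0x6, P[2] = 0xD, P[3] = 0xB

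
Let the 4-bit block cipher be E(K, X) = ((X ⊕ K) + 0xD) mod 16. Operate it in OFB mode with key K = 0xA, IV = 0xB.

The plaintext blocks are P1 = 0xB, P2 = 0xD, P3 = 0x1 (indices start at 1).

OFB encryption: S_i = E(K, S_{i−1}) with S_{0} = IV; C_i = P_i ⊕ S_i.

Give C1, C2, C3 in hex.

C1 = 0x5, C2 = 0xC, C3 = 0x9

C1: S = E(K, 0xB) = 0xE; 0xB ⊕ 0xE = 0x5.
C2: S = E(K, 0xE) = 0x1; 0xD ⊕ 0x1 = 0xC.
C3: S = E(K, 0x1) = 0x8; 0x1 ⊕ 0x8 = 0x9.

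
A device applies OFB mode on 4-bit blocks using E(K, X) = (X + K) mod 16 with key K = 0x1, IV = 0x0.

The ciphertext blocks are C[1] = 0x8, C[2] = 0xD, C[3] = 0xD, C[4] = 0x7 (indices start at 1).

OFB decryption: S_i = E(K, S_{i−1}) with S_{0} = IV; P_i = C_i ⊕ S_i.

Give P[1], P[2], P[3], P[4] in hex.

P[1]: S = E(K, 0x0) = 0x1; 0x8 ⊕ 0x1 = 0x9.
P[2]: S = E(K, 0x1) = 0x2; 0xD ⊕ 0x2 = 0xF.
P[3]: S = E(K, 0x2) = 0x3; 0xD ⊕ 0x3 = 0xE.
P[4]: S = E(K, 0x3) = 0x4; 0x7 ⊕ 0x4 = 0x3.

P[1] = 0x9, P[2] = 0xF, P[3] = 0xE, P[4] = 0x3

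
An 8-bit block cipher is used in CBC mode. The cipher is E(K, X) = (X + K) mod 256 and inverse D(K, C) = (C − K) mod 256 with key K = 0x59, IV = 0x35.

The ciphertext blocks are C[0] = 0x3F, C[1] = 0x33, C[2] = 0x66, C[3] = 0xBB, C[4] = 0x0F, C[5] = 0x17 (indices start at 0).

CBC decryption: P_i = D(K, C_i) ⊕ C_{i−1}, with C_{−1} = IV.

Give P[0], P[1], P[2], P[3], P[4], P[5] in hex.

P[0] = 0xD3, P[1] = 0xE5, P[2] = 0x3E, P[3] = 0x04, P[4] = 0x0D, P[5] = 0xB1

P[0]: D(K, 0x3F) = 0xE6; 0xE6 ⊕ 0x35 = 0xD3.
P[1]: D(K, 0x33) = 0xDA; 0xDA ⊕ 0x3F = 0xE5.
P[2]: D(K, 0x66) = 0x0D; 0x0D ⊕ 0x33 = 0x3E.
P[3]: D(K, 0xBB) = 0x62; 0x62 ⊕ 0x66 = 0x04.
P[4]: D(K, 0x0F) = 0xB6; 0xB6 ⊕ 0xBB = 0x0D.
P[5]: D(K, 0x17) = 0xBE; 0xBE ⊕ 0x0F = 0xB1.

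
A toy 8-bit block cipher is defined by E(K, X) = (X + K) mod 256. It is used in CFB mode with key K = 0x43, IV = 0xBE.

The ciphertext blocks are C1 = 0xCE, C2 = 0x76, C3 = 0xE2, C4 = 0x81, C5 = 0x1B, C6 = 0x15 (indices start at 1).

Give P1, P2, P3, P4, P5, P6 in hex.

CFB decryption: P_i = C_i ⊕ E(K, C_{i−1}), with C_{0} = IV.
P1: E(K, 0xBE) = 0x01; 0xCE ⊕ 0x01 = 0xCF.
P2: E(K, 0xCE) = 0x11; 0x76 ⊕ 0x11 = 0x67.
P3: E(K, 0x76) = 0xB9; 0xE2 ⊕ 0xB9 = 0x5B.
P4: E(K, 0xE2) = 0x25; 0x81 ⊕ 0x25 = 0xA4.
P5: E(K, 0x81) = 0xC4; 0x1B ⊕ 0xC4 = 0xDF.
P6: E(K, 0x1B) = 0x5E; 0x15 ⊕ 0x5E = 0x4B.

P1 = 0xCF, P2 = 0x67, P3 = 0x5B, P4 = 0xA4, P5 = 0xDF, P6 = 0x4B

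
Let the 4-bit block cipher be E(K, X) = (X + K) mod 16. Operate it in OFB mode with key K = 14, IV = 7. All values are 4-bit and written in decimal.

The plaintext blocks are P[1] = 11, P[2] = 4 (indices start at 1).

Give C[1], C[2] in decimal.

C[1] = 14, C[2] = 7

OFB encryption: S_i = E(K, S_{i−1}) with S_{0} = IV; C_i = P_i ⊕ S_i.
C[1]: S = E(K, 7) = 5; 11 ⊕ 5 = 14.
C[2]: S = E(K, 5) = 3; 4 ⊕ 3 = 7.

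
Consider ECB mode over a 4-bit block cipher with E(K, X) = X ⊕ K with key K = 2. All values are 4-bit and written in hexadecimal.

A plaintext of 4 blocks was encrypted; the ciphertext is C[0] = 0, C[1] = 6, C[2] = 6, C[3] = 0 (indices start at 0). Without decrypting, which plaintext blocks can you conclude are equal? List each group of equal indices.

ECB encrypts each block independently with the same key, so equal ciphertext blocks imply equal plaintext blocks.
C[0] = C[3] = 0, so P[0] = P[3].
C[1] = C[2] = 6, so P[1] = P[2].

P[0] = P[3]; P[1] = P[2]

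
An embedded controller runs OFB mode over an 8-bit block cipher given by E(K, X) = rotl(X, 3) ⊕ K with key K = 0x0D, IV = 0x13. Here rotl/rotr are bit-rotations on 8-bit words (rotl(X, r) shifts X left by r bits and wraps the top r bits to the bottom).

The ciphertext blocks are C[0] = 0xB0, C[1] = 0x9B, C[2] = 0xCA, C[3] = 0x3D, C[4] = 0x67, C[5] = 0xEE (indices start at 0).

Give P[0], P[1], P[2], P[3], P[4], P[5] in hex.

OFB decryption: S_i = E(K, S_{i−1}) with S_{−1} = IV; P_i = C_i ⊕ S_i.
P[0]: S = E(K, 0x13) = 0x95; 0xB0 ⊕ 0x95 = 0x25.
P[1]: S = E(K, 0x95) = 0xA1; 0x9B ⊕ 0xA1 = 0x3A.
P[2]: S = E(K, 0xA1) = 0x00; 0xCA ⊕ 0x00 = 0xCA.
P[3]: S = E(K, 0x00) = 0x0D; 0x3D ⊕ 0x0D = 0x30.
P[4]: S = E(K, 0x0D) = 0x65; 0x67 ⊕ 0x65 = 0x02.
P[5]: S = E(K, 0x65) = 0x26; 0xEE ⊕ 0x26 = 0xC8.

P[0] = 0x25, P[1] = 0x3A, P[2] = 0xCA, P[3] = 0x30, P[4] = 0x02, P[5] = 0xC8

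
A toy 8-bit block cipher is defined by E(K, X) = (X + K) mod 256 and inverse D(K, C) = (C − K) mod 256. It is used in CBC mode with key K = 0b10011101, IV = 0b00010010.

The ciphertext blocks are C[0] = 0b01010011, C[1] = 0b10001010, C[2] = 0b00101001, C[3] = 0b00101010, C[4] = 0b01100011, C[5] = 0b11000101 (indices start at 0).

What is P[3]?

CBC decryption: P_i = D(K, C_i) ⊕ C_{i−1}, with C_{−1} = IV.
P[3]: D(K, 0b00101010) = 0b10001101; 0b10001101 ⊕ 0b00101001 = 0b10100100.

P[3] = 0b10100100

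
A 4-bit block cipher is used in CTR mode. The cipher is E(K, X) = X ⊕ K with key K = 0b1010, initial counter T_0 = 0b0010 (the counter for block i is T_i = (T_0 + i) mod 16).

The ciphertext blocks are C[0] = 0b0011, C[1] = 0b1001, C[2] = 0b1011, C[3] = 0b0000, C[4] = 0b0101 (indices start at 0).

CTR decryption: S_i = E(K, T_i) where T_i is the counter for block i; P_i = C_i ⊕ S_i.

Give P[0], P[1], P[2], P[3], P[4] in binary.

P[0]: T = 0b0010, S = E(K, T) = 0b1000; 0b0011 ⊕ 0b1000 = 0b1011.
P[1]: T = 0b0011, S = E(K, T) = 0b1001; 0b1001 ⊕ 0b1001 = 0b0000.
P[2]: T = 0b0100, S = E(K, T) = 0b1110; 0b1011 ⊕ 0b1110 = 0b0101.
P[3]: T = 0b0101, S = E(K, T) = 0b1111; 0b0000 ⊕ 0b1111 = 0b1111.
P[4]: T = 0b0110, S = E(K, T) = 0b1100; 0b0101 ⊕ 0b1100 = 0b1001.

P[0] = 0b1011, P[1] = 0b0000, P[2] = 0b0101, P[3] = 0b1111, P[4] = 0b1001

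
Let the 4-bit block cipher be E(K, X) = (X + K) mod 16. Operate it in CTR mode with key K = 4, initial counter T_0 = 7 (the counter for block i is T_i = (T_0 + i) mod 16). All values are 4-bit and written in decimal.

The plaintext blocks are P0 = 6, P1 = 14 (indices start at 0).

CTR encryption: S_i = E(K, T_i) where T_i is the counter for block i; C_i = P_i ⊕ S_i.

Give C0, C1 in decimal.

C0 = 13, C1 = 2

C0: T = 7, S = E(K, T) = 11; 6 ⊕ 11 = 13.
C1: T = 8, S = E(K, T) = 12; 14 ⊕ 12 = 2.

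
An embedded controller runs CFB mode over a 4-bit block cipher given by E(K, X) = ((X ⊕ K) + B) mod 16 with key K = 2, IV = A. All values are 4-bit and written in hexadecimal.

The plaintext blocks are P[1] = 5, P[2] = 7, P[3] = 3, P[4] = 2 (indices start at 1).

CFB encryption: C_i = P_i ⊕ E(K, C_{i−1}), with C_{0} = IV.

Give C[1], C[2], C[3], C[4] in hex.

C[1] = 6, C[2] = 8, C[3] = 6, C[4] = D

C[1]: E(K, A) = 3; 5 ⊕ 3 = 6.
C[2]: E(K, 6) = F; 7 ⊕ F = 8.
C[3]: E(K, 8) = 5; 3 ⊕ 5 = 6.
C[4]: E(K, 6) = F; 2 ⊕ F = D.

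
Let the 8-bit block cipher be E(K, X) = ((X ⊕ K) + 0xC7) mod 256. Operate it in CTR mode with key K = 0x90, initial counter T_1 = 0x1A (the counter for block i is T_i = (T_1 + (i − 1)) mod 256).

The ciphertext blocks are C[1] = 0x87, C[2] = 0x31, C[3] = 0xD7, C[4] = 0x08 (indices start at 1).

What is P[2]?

CTR decryption: S_i = E(K, T_i) where T_i is the counter for block i; P_i = C_i ⊕ S_i.
P[2]: T = 0x1B, S = E(K, T) = 0x52; 0x31 ⊕ 0x52 = 0x63.

P[2] = 0x63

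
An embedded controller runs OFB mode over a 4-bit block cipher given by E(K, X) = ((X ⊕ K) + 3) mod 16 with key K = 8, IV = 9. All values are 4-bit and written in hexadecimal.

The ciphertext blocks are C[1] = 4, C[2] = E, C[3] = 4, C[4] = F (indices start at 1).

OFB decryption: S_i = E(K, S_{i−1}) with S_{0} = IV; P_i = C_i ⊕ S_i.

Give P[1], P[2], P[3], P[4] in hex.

P[1] = 0, P[2] = 1, P[3] = E, P[4] = A

P[1]: S = E(K, 9) = 4; 4 ⊕ 4 = 0.
P[2]: S = E(K, 4) = F; E ⊕ F = 1.
P[3]: S = E(K, F) = A; 4 ⊕ A = E.
P[4]: S = E(K, A) = 5; F ⊕ 5 = A.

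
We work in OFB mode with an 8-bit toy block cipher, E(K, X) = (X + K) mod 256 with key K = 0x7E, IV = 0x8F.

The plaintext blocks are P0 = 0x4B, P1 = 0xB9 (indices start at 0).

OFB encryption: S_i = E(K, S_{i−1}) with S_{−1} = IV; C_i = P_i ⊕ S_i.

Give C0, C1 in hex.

C0 = 0x46, C1 = 0x32

C0: S = E(K, 0x8F) = 0x0D; 0x4B ⊕ 0x0D = 0x46.
C1: S = E(K, 0x0D) = 0x8B; 0xB9 ⊕ 0x8B = 0x32.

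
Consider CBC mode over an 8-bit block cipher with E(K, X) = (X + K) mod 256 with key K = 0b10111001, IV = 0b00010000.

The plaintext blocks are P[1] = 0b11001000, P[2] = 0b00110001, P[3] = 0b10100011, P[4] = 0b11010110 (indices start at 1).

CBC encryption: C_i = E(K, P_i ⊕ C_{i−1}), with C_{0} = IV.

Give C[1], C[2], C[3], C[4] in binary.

C[1]: P[1] ⊕ 0b00010000 = 0b11011000; E(K, 0b11011000) = 0b10010001.
C[2]: P[2] ⊕ 0b10010001 = 0b10100000; E(K, 0b10100000) = 0b01011001.
C[3]: P[3] ⊕ 0b01011001 = 0b11111010; E(K, 0b11111010) = 0b10110011.
C[4]: P[4] ⊕ 0b10110011 = 0b01100101; E(K, 0b01100101) = 0b00011110.

C[1] = 0b10010001, C[2] = 0b01011001, C[3] = 0b10110011, C[4] = 0b00011110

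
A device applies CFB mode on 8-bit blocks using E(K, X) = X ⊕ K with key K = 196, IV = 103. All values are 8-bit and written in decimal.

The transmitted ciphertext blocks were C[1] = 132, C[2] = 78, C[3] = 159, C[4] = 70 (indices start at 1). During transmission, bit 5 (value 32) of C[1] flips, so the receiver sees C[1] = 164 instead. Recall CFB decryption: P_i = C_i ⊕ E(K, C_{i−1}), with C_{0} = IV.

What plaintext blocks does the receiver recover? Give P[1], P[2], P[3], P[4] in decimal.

Only C[1] changed, to 164. In CFB, a change in C_i flips the same bit in P_i and garbles P_{i+1}. Decrypting the received ciphertext:
P[1]: E(K, 103) = 163; 164 ⊕ 163 = 7.
P[2]: E(K, 164) = 96; 78 ⊕ 96 = 46.
P[3]: E(K, 78) = 138; 159 ⊕ 138 = 21.
P[4]: E(K, 159) = 91; 70 ⊕ 91 = 29.
Blocks that differ from the original plaintext: P[1], P[2].

P[1] = 7, P[2] = 46, P[3] = 21, P[4] = 29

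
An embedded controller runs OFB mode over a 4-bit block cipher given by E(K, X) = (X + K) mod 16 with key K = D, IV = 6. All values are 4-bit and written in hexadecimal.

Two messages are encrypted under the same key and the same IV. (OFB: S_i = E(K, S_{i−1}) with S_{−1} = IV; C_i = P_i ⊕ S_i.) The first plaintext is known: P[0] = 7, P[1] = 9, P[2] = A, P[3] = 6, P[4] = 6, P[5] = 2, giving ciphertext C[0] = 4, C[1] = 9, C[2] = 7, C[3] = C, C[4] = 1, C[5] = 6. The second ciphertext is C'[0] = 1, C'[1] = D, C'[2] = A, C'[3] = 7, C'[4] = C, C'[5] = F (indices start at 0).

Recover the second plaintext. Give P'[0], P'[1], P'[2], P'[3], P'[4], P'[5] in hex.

P'[0] = 2, P'[1] = D, P'[2] = 7, P'[3] = D, P'[4] = B, P'[5] = B

In OFB with a reused IV, both messages share the same keystream S_i, so C_i ⊕ C'_i = P_i ⊕ P'_i and thus P'_i = P_i ⊕ C_i ⊕ C'_i.
P'[0]: 7 ⊕ 4 ⊕ 1 = 2.
P'[1]: 9 ⊕ 9 ⊕ D = D.
P'[2]: A ⊕ 7 ⊕ A = 7.
P'[3]: 6 ⊕ C ⊕ 7 = D.
P'[4]: 6 ⊕ 1 ⊕ C = B.
P'[5]: 2 ⊕ 6 ⊕ F = B.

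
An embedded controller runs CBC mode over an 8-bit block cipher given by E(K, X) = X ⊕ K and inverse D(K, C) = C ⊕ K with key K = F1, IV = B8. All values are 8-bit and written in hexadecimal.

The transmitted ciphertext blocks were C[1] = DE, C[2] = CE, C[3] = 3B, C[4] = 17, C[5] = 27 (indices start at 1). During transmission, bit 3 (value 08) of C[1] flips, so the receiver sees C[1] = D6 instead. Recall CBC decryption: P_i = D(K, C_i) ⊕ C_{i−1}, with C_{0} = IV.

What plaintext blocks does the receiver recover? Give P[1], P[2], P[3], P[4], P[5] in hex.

P[1] = 9F, P[2] = E9, P[3] = 04, P[4] = DD, P[5] = C1

Only C[1] changed, to D6. In CBC, a change in C_i garbles P_i and flips the same bit in P_{i+1}. Decrypting the received ciphertext:
P[1]: D(K, D6) = 27; 27 ⊕ B8 = 9F.
P[2]: D(K, CE) = 3F; 3F ⊕ D6 = E9.
P[3]: D(K, 3B) = CA; CA ⊕ CE = 04.
P[4]: D(K, 17) = E6; E6 ⊕ 3B = DD.
P[5]: D(K, 27) = D6; D6 ⊕ 17 = C1.
Blocks that differ from the original plaintext: P[1], P[2].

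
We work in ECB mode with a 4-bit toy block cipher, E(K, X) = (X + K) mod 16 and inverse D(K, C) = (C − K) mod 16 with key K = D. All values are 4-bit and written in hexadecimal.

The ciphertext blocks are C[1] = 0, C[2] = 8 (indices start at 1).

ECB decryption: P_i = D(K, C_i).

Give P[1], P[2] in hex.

P[1]: D(K, 0) = 3.
P[2]: D(K, 8) = B.

P[1] = 3, P[2] = B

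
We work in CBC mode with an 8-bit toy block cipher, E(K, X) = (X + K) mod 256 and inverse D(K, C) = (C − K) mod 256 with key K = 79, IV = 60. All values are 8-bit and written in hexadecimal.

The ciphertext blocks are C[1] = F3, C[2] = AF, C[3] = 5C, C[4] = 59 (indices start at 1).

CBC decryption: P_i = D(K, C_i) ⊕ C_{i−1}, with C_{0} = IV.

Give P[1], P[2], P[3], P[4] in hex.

P[1]: D(K, F3) = 7A; 7A ⊕ 60 = 1A.
P[2]: D(K, AF) = 36; 36 ⊕ F3 = C5.
P[3]: D(K, 5C) = E3; E3 ⊕ AF = 4C.
P[4]: D(K, 59) = E0; E0 ⊕ 5C = BC.

P[1] = 1A, P[2] = C5, P[3] = 4C, P[4] = BC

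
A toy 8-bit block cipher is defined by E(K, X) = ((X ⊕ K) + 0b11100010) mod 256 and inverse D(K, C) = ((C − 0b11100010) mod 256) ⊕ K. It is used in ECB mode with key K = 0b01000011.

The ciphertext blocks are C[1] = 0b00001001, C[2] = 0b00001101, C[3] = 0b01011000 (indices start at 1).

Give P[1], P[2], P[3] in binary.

P[1] = 0b01100100, P[2] = 0b01101000, P[3] = 0b00110101

ECB decryption: P_i = D(K, C_i).
P[1]: D(K, 0b00001001) = 0b01100100.
P[2]: D(K, 0b00001101) = 0b01101000.
P[3]: D(K, 0b01011000) = 0b00110101.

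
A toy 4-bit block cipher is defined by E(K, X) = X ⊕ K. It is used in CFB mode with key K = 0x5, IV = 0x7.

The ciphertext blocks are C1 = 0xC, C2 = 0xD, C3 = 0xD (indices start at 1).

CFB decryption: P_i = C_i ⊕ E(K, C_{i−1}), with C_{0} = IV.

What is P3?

P3: E(K, 0xD) = 0x8; 0xD ⊕ 0x8 = 0x5.

P3 = 0x5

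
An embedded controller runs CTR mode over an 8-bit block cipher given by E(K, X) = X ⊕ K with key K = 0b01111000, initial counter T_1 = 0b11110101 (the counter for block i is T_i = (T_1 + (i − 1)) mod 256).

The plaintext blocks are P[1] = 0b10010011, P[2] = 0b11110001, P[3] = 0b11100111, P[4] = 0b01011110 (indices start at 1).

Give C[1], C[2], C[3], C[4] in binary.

CTR encryption: S_i = E(K, T_i) where T_i is the counter for block i; C_i = P_i ⊕ S_i.
C[1]: T = 0b11110101, S = E(K, T) = 0b10001101; 0b10010011 ⊕ 0b10001101 = 0b00011110.
C[2]: T = 0b11110110, S = E(K, T) = 0b10001110; 0b11110001 ⊕ 0b10001110 = 0b01111111.
C[3]: T = 0b11110111, S = E(K, T) = 0b10001111; 0b11100111 ⊕ 0b10001111 = 0b01101000.
C[4]: T = 0b11111000, S = E(K, T) = 0b10000000; 0b01011110 ⊕ 0b10000000 = 0b11011110.

C[1] = 0b00011110, C[2] = 0b01111111, C[3] = 0b01101000, C[4] = 0b11011110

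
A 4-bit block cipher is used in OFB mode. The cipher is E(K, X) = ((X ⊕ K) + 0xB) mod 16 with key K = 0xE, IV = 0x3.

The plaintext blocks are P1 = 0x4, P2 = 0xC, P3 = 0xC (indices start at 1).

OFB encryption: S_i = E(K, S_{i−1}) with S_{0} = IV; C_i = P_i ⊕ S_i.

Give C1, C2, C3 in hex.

C1: S = E(K, 0x3) = 0x8; 0x4 ⊕ 0x8 = 0xC.
C2: S = E(K, 0x8) = 0x1; 0xC ⊕ 0x1 = 0xD.
C3: S = E(K, 0x1) = 0xA; 0xC ⊕ 0xA = 0x6.

C1 = 0xC, C2 = 0xD, C3 = 0x6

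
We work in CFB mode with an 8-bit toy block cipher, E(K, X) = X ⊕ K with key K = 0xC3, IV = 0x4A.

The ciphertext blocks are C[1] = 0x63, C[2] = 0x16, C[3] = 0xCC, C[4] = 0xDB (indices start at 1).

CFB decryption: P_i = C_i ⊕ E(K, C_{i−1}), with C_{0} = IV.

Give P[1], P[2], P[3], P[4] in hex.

P[1] = 0xEA, P[2] = 0xB6, P[3] = 0x19, P[4] = 0xD4

P[1]: E(K, 0x4A) = 0x89; 0x63 ⊕ 0x89 = 0xEA.
P[2]: E(K, 0x63) = 0xA0; 0x16 ⊕ 0xA0 = 0xB6.
P[3]: E(K, 0x16) = 0xD5; 0xCC ⊕ 0xD5 = 0x19.
P[4]: E(K, 0xCC) = 0x0F; 0xDB ⊕ 0x0F = 0xD4.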